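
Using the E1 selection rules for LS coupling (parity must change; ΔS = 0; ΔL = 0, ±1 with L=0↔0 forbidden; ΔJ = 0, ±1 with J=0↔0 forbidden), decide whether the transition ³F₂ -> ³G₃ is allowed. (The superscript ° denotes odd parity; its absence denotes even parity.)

Reading off the term symbols: S 1→1, L 3→4, J 2→3, parity even→even.
ΔJ = 0, ±1 (not J=0↔0): J: 2 → 3, ΔJ = +1 — passes.
ΔL = 0, ±1 (not L=0↔0): L: 3 → 4, ΔL = +1 — passes.
Parity must change: even → even — fails.
ΔS = 0: S: 1 → 1 — passes.
Rule(s) violated: parity.

forbidden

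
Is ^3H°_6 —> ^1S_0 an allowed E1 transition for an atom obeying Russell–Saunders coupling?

forbidden

Initial level: S=1, L=5, J=6, parity odd. Final level: S=0, L=0, J=0, parity even.
Parity must change: odd → even — satisfied.
ΔS = 0: S: 1 → 0 — violated.
ΔL = 0, ±1 (not L=0↔0): L: 5 → 0, ΔL = -5 — violated.
ΔJ = 0, ±1 (not J=0↔0): J: 6 → 0, ΔJ = -6 — violated.
Rule(s) violated: ΔS, ΔL, ΔJ.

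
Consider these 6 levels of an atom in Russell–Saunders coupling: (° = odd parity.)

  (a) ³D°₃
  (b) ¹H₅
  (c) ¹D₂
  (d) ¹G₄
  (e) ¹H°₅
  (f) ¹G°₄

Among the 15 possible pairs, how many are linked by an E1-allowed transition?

(a)–(b): forbidden (ΔS, ΔL, ΔJ).
(a)–(c): forbidden (ΔS).
(a)–(d): forbidden (ΔS, ΔL).
(a)–(e): forbidden (parity, ΔS, ΔL, ΔJ).
(a)–(f): forbidden (parity, ΔS, ΔL).
(b)–(c): forbidden (parity, ΔL, ΔJ).
(b)–(d): forbidden (parity).
(b)–(e): allowed.
(b)–(f): allowed.
(c)–(d): forbidden (parity, ΔL, ΔJ).
(c)–(e): forbidden (ΔL, ΔJ).
(c)–(f): forbidden (ΔL, ΔJ).
(d)–(e): allowed.
(d)–(f): allowed.
(e)–(f): forbidden (parity).
Allowed pairs: 4 of 15.

4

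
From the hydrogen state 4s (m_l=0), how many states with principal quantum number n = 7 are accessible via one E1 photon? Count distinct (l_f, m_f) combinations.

3

E1 requires Δl = ±1, so l_f ∈ {-1, 1}; with 0 ≤ l_f ≤ n_f−1 = 6, the allowed l_f values are {1}.
For l_f = 1: m_f ∈ {m_i−1, m_i, m_i+1} ∩ [−1, 1] = {-1, 0, 1} → 3 states.
Total: 3.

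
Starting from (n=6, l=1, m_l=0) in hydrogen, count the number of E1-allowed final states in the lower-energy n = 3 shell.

4

E1 requires Δl = ±1, so l_f ∈ {0, 2}; with 0 ≤ l_f ≤ n_f−1 = 2, the allowed l_f values are {0, 2}.
For l_f = 0: m_f ∈ {m_i−1, m_i, m_i+1} ∩ [−0, 0] = {0} → 1 state.
For l_f = 2: m_f ∈ {m_i−1, m_i, m_i+1} ∩ [−2, 2] = {-1, 0, 1} → 3 states.
Total: 4.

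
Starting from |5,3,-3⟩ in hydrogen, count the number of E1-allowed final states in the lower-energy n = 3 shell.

E1 requires Δl = ±1, so l_f ∈ {2, 4}; with 0 ≤ l_f ≤ n_f−1 = 2, the allowed l_f values are {2}.
For l_f = 2: m_f ∈ {m_i−1, m_i, m_i+1} ∩ [−2, 2] = {-2} → 1 state.
Total: 1.

1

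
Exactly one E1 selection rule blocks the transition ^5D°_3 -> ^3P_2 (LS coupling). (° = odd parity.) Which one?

the ΔS = 0 rule

Initial level: S=2, L=2, J=3, parity odd. Final level: S=1, L=1, J=2, parity even.
Parity must change: odd → even — ok.
ΔS = 0: S: 2 → 1 — fails.
ΔL = 0, ±1 (not L=0↔0): L: 2 → 1, ΔL = -1 — ok.
ΔJ = 0, ±1 (not J=0↔0): J: 3 → 2, ΔJ = -1 — ok.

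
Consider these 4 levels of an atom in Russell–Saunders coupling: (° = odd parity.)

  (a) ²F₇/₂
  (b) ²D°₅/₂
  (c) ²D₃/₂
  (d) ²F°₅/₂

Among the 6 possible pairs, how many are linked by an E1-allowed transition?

(a)–(b): allowed.
(a)–(c): forbidden (parity, ΔJ).
(a)–(d): allowed.
(b)–(c): allowed.
(b)–(d): forbidden (parity).
(c)–(d): allowed.
Allowed pairs: 4 of 6.

4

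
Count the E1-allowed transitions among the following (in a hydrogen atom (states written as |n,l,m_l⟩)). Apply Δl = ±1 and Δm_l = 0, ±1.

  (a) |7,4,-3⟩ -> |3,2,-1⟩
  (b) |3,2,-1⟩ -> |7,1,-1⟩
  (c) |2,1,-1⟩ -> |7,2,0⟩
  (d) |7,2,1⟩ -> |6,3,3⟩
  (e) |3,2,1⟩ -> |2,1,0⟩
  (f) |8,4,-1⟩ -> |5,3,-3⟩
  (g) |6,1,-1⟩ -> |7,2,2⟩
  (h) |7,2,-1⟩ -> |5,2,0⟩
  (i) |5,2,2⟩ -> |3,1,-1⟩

3

(a) forbidden — Δl = -2 (E1 requires Δl = ±1); Δm_l = +2 (E1 requires Δm_l = 0, ±1)
(b) allowed
(c) allowed
(d) forbidden — Δm_l = +2 (E1 requires Δm_l = 0, ±1)
(e) allowed
(f) forbidden — Δm_l = -2 (E1 requires Δm_l = 0, ±1)
(g) forbidden — Δm_l = +3 (E1 requires Δm_l = 0, ±1)
(h) forbidden — Δl = +0 (E1 requires Δl = ±1)
(i) forbidden — Δm_l = -3 (E1 requires Δm_l = 0, ±1)
Total allowed: 3 of 9.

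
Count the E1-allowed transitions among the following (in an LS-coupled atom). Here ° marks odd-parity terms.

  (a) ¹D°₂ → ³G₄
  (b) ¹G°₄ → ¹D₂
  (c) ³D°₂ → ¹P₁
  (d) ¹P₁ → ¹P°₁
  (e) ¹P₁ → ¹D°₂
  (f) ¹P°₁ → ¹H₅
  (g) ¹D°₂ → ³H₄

(a) forbidden (ΔS, ΔL, ΔJ fail)
(b) forbidden (ΔL, ΔJ fail)
(c) forbidden (ΔS fails)
(d) allowed
(e) allowed
(f) forbidden (ΔL, ΔJ fail)
(g) forbidden (ΔS, ΔL, ΔJ fail)
Total allowed: 2 of 7.

2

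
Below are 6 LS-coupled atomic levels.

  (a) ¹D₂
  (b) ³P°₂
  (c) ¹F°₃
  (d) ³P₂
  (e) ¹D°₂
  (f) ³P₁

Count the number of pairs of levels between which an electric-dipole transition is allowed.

(a)–(b): forbidden (ΔS).
(a)–(c): allowed.
(a)–(d): forbidden (parity, ΔS).
(a)–(e): allowed.
(a)–(f): forbidden (parity, ΔS).
(b)–(c): forbidden (parity, ΔS, ΔL).
(b)–(d): allowed.
(b)–(e): forbidden (parity, ΔS).
(b)–(f): allowed.
(c)–(d): forbidden (ΔS, ΔL).
(c)–(e): forbidden (parity).
(c)–(f): forbidden (ΔS, ΔL, ΔJ).
(d)–(e): forbidden (ΔS).
(d)–(f): forbidden (parity).
(e)–(f): forbidden (ΔS).
Allowed pairs: 4 of 15.

4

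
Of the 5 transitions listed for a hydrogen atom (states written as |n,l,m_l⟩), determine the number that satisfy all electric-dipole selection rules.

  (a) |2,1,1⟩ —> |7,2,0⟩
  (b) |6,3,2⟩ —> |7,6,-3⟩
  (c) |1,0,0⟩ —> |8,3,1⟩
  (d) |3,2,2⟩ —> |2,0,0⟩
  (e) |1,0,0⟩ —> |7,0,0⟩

1

(a) allowed
(b) forbidden — Δl = +3 (E1 requires Δl = ±1); Δm_l = -5 (E1 requires Δm_l = 0, ±1)
(c) forbidden — Δl = +3 (E1 requires Δl = ±1)
(d) forbidden — Δl = -2 (E1 requires Δl = ±1); Δm_l = -2 (E1 requires Δm_l = 0, ±1)
(e) forbidden — Δl = +0 (E1 requires Δl = ±1)
Total allowed: 1 of 5.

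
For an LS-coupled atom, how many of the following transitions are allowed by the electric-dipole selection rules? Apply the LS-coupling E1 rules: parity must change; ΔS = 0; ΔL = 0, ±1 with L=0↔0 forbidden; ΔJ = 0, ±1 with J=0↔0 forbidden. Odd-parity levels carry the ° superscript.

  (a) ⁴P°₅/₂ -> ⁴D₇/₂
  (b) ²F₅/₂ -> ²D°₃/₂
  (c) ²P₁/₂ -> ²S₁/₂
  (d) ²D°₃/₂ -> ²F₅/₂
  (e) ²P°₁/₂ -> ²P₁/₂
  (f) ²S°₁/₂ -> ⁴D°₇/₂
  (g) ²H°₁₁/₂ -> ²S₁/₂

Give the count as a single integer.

4

(a) allowed
(b) allowed
(c) forbidden (parity fails)
(d) allowed
(e) allowed
(f) forbidden (parity, ΔS, ΔL, ΔJ fail)
(g) forbidden (ΔL, ΔJ fail)
Total allowed: 4 of 7.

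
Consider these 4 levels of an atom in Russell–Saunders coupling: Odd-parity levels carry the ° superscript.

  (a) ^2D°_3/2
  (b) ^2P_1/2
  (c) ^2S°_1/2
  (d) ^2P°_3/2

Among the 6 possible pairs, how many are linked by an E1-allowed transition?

(a)–(b): allowed.
(a)–(c): forbidden (parity, ΔL).
(a)–(d): forbidden (parity).
(b)–(c): allowed.
(b)–(d): allowed.
(c)–(d): forbidden (parity).
Allowed pairs: 3 of 6.

3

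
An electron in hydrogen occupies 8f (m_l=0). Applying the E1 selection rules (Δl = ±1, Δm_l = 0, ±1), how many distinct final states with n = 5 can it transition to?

E1 requires Δl = ±1, so l_f ∈ {2, 4}; with 0 ≤ l_f ≤ n_f−1 = 4, the allowed l_f values are {2, 4}.
For l_f = 2: m_f ∈ {m_i−1, m_i, m_i+1} ∩ [−2, 2] = {-1, 0, 1} → 3 states.
For l_f = 4: m_f ∈ {m_i−1, m_i, m_i+1} ∩ [−4, 4] = {-1, 0, 1} → 3 states.
Total: 6.

6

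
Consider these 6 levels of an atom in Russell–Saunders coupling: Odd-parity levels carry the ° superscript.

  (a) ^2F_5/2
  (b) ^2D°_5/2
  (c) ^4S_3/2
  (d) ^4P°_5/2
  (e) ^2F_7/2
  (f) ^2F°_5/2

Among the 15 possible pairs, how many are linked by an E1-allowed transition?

5

(a)–(b): allowed.
(a)–(c): forbidden (parity, ΔS, ΔL).
(a)–(d): forbidden (ΔS, ΔL).
(a)–(e): forbidden (parity).
(a)–(f): allowed.
(b)–(c): forbidden (ΔS, ΔL).
(b)–(d): forbidden (parity, ΔS).
(b)–(e): allowed.
(b)–(f): forbidden (parity).
(c)–(d): allowed.
(c)–(e): forbidden (parity, ΔS, ΔL, ΔJ).
(c)–(f): forbidden (ΔS, ΔL).
(d)–(e): forbidden (ΔS, ΔL).
(d)–(f): forbidden (parity, ΔS, ΔL).
(e)–(f): allowed.
Allowed pairs: 5 of 15.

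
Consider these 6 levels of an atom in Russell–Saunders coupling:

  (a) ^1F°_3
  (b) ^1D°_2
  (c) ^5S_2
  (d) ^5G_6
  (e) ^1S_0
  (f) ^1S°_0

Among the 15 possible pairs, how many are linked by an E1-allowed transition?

0

(a)–(b): forbidden (parity).
(a)–(c): forbidden (ΔS, ΔL).
(a)–(d): forbidden (ΔS, ΔJ).
(a)–(e): forbidden (ΔL, ΔJ).
(a)–(f): forbidden (parity, ΔL, ΔJ).
(b)–(c): forbidden (ΔS, ΔL).
(b)–(d): forbidden (ΔS, ΔL, ΔJ).
(b)–(e): forbidden (ΔL, ΔJ).
(b)–(f): forbidden (parity, ΔL, ΔJ).
(c)–(d): forbidden (parity, ΔL, ΔJ).
(c)–(e): forbidden (parity, ΔS, ΔL, ΔJ).
(c)–(f): forbidden (ΔS, ΔL, ΔJ).
(d)–(e): forbidden (parity, ΔS, ΔL, ΔJ).
(d)–(f): forbidden (ΔS, ΔL, ΔJ).
(e)–(f): forbidden (ΔL, ΔJ).
Allowed pairs: 0 of 15.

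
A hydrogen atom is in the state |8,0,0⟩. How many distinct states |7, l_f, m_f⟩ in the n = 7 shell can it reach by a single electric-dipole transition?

3

E1 requires Δl = ±1, so l_f ∈ {-1, 1}; with 0 ≤ l_f ≤ n_f−1 = 6, the allowed l_f values are {1}.
For l_f = 1: m_f ∈ {m_i−1, m_i, m_i+1} ∩ [−1, 1] = {-1, 0, 1} → 3 states.
Total: 3.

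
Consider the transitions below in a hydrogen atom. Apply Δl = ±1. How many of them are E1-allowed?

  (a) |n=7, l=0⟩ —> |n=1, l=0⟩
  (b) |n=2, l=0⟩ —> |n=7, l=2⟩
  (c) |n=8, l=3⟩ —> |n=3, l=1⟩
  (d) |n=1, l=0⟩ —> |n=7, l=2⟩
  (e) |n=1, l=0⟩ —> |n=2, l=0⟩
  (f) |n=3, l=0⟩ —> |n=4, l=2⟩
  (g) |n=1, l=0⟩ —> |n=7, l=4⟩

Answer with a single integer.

0

(a) forbidden — Δl = +0 (E1 requires Δl = ±1)
(b) forbidden — Δl = +2 (E1 requires Δl = ±1)
(c) forbidden — Δl = -2 (E1 requires Δl = ±1)
(d) forbidden — Δl = +2 (E1 requires Δl = ±1)
(e) forbidden — Δl = +0 (E1 requires Δl = ±1)
(f) forbidden — Δl = +2 (E1 requires Δl = ±1)
(g) forbidden — Δl = +4 (E1 requires Δl = ±1)
Total allowed: 0 of 7.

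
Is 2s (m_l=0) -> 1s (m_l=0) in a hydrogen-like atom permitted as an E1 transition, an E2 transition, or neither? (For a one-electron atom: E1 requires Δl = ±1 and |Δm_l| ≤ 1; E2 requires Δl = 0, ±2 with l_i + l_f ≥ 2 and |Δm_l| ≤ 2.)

Δl = 0 − 0 = +0; l_i + l_f = 0.
Δm_l = +0.
E1 (Δl = ±1, |Δm_l| ≤ 1): not satisfied.
E2 (Δl = 0,±2, l_i+l_f ≥ 2, |Δm_l| ≤ 2): not satisfied.

neither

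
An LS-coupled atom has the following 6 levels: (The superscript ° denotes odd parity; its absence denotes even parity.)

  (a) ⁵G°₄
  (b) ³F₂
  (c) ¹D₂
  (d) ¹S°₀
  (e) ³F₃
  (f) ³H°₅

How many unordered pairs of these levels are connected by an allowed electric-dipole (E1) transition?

0

(a)–(b): forbidden (ΔS, ΔJ).
(a)–(c): forbidden (ΔS, ΔL, ΔJ).
(a)–(d): forbidden (parity, ΔS, ΔL, ΔJ).
(a)–(e): forbidden (ΔS).
(a)–(f): forbidden (parity, ΔS).
(b)–(c): forbidden (parity, ΔS).
(b)–(d): forbidden (ΔS, ΔL, ΔJ).
(b)–(e): forbidden (parity).
(b)–(f): forbidden (ΔL, ΔJ).
(c)–(d): forbidden (ΔL, ΔJ).
(c)–(e): forbidden (parity, ΔS).
(c)–(f): forbidden (ΔS, ΔL, ΔJ).
(d)–(e): forbidden (ΔS, ΔL, ΔJ).
(d)–(f): forbidden (parity, ΔS, ΔL, ΔJ).
(e)–(f): forbidden (ΔL, ΔJ).
Allowed pairs: 0 of 15.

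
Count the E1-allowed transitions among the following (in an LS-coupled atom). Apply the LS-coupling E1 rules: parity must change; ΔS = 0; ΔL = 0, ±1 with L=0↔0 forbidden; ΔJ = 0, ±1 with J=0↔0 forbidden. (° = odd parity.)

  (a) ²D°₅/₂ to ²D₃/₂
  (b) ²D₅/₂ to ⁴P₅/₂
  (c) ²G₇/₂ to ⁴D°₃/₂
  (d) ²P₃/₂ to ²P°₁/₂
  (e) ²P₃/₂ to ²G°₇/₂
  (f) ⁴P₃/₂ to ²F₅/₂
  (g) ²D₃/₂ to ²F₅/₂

2

(a) allowed
(b) forbidden (parity, ΔS fail)
(c) forbidden (ΔS, ΔL, ΔJ fail)
(d) allowed
(e) forbidden (ΔL, ΔJ fail)
(f) forbidden (parity, ΔS, ΔL fail)
(g) forbidden (parity fails)
Total allowed: 2 of 7.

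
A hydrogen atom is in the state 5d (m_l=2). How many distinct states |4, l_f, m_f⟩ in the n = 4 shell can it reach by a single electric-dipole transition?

E1 requires Δl = ±1, so l_f ∈ {1, 3}; with 0 ≤ l_f ≤ n_f−1 = 3, the allowed l_f values are {1, 3}.
For l_f = 1: m_f ∈ {m_i−1, m_i, m_i+1} ∩ [−1, 1] = {1} → 1 state.
For l_f = 3: m_f ∈ {m_i−1, m_i, m_i+1} ∩ [−3, 3] = {1, 2, 3} → 3 states.
Total: 4.

4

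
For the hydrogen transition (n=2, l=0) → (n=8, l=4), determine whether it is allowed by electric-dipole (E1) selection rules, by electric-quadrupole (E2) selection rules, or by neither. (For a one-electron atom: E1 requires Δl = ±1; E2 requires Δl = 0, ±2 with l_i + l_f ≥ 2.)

neither

Δl = 4 − 0 = +4; l_i + l_f = 4.
E1 (Δl = ±1): not satisfied.
E2 (Δl = 0,±2, l_i+l_f ≥ 2): not satisfied.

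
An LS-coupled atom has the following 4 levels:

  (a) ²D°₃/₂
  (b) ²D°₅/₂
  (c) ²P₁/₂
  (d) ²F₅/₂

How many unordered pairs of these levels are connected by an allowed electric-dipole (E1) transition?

3

(a)–(b): forbidden (parity).
(a)–(c): allowed.
(a)–(d): allowed.
(b)–(c): forbidden (ΔJ).
(b)–(d): allowed.
(c)–(d): forbidden (parity, ΔL, ΔJ).
Allowed pairs: 3 of 6.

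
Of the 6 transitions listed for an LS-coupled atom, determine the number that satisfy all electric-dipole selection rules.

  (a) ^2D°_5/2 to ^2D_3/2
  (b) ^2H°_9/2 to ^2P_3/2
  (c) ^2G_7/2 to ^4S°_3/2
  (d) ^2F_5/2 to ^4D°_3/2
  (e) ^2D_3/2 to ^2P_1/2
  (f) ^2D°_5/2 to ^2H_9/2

(a) allowed
(b) forbidden (ΔL, ΔJ fail)
(c) forbidden (ΔS, ΔL, ΔJ fail)
(d) forbidden (ΔS fails)
(e) forbidden (parity fails)
(f) forbidden (ΔL, ΔJ fail)
Total allowed: 1 of 6.

1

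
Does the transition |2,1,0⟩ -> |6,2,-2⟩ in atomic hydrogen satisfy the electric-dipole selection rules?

l: 1 → 2 (Δl = +1). Δl = ±1 passes.
m_l: 0 → -2 (Δm_l = -2). |Δm_l| ≤ 1 fails.
The transition is electric-dipole forbidden.

forbidden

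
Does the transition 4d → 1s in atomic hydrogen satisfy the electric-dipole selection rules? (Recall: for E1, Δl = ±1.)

forbidden

Initial l = 2, final l = 0, so Δl = -2. E1 requires Δl = ±1: violated.
The transition is electric-dipole forbidden.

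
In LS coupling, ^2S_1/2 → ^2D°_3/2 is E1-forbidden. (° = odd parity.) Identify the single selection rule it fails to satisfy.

Initial level: S=1/2, L=0, J=1/2, parity even. Final level: S=1/2, L=2, J=3/2, parity odd.
Parity must change: even → odd — ✓.
ΔS = 0: S: 1/2 → 1/2 — ✓.
ΔL = 0, ±1 (not L=0↔0): L: 0 → 2, ΔL = +2 — ✗.
ΔJ = 0, ±1 (not J=0↔0): J: 1/2 → 3/2, ΔJ = +1 — ✓.

the ΔL = 0, ±1 rule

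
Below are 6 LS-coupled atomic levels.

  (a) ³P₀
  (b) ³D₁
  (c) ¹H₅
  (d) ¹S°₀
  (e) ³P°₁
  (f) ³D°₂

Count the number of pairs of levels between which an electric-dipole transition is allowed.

3

(a)–(b): forbidden (parity).
(a)–(c): forbidden (parity, ΔS, ΔL, ΔJ).
(a)–(d): forbidden (ΔS, ΔJ).
(a)–(e): allowed.
(a)–(f): forbidden (ΔJ).
(b)–(c): forbidden (parity, ΔS, ΔL, ΔJ).
(b)–(d): forbidden (ΔS, ΔL).
(b)–(e): allowed.
(b)–(f): allowed.
(c)–(d): forbidden (ΔL, ΔJ).
(c)–(e): forbidden (ΔS, ΔL, ΔJ).
(c)–(f): forbidden (ΔS, ΔL, ΔJ).
(d)–(e): forbidden (parity, ΔS).
(d)–(f): forbidden (parity, ΔS, ΔL, ΔJ).
(e)–(f): forbidden (parity).
Allowed pairs: 3 of 15.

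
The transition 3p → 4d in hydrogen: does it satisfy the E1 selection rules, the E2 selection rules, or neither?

Δl = 2 − 1 = +1; l_i + l_f = 3.
E1 (Δl = ±1): satisfied.
E2 (Δl = 0,±2, l_i+l_f ≥ 2): not satisfied.

E1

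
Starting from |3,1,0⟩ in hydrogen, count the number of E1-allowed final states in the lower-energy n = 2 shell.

E1 requires Δl = ±1, so l_f ∈ {0, 2}; with 0 ≤ l_f ≤ n_f−1 = 1, the allowed l_f values are {0}.
For l_f = 0: m_f ∈ {m_i−1, m_i, m_i+1} ∩ [−0, 0] = {0} → 1 state.
Total: 1.

1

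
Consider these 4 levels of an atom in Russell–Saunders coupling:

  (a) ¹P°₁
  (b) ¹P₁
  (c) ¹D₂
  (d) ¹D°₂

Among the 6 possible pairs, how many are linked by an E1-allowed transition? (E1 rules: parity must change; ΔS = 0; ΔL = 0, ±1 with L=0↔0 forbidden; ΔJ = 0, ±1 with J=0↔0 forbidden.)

(a)–(b): allowed.
(a)–(c): allowed.
(a)–(d): forbidden (parity).
(b)–(c): forbidden (parity).
(b)–(d): allowed.
(c)–(d): allowed.
Allowed pairs: 4 of 6.

4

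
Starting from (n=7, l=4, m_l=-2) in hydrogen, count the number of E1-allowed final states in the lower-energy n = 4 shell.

3

E1 requires Δl = ±1, so l_f ∈ {3, 5}; with 0 ≤ l_f ≤ n_f−1 = 3, the allowed l_f values are {3}.
For l_f = 3: m_f ∈ {m_i−1, m_i, m_i+1} ∩ [−3, 3] = {-3, -2, -1} → 3 states.
Total: 3.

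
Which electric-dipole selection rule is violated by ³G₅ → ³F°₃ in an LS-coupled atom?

ΔS = 0: S: 1 → 1 — ✓.
Parity must change: even → odd — ✓.
ΔL = 0, ±1 (not L=0↔0): L: 4 → 3, ΔL = -1 — ✓.
ΔJ = 0, ±1 (not J=0↔0): J: 5 → 3, ΔJ = -2 — ✗.

the ΔJ = 0, ±1 rule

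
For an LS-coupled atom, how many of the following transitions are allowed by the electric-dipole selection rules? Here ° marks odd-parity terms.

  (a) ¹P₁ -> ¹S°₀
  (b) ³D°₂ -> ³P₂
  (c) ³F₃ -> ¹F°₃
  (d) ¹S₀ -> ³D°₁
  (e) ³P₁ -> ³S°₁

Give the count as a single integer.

(a) allowed
(b) allowed
(c) forbidden (ΔS fails)
(d) forbidden (ΔS, ΔL fail)
(e) allowed
Total allowed: 3 of 5.

3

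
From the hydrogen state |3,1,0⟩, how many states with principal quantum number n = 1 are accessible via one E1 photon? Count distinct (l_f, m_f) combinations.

E1 requires Δl = ±1, so l_f ∈ {0, 2}; with 0 ≤ l_f ≤ n_f−1 = 0, the allowed l_f values are {0}.
For l_f = 0: m_f ∈ {m_i−1, m_i, m_i+1} ∩ [−0, 0] = {0} → 1 state.
Total: 1.

1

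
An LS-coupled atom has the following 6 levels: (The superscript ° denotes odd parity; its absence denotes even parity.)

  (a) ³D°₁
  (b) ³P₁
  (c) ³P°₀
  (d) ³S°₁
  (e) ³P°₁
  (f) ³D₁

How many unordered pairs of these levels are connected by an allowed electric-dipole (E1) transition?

7

(a)–(b): allowed.
(a)–(c): forbidden (parity).
(a)–(d): forbidden (parity, ΔL).
(a)–(e): forbidden (parity).
(a)–(f): allowed.
(b)–(c): allowed.
(b)–(d): allowed.
(b)–(e): allowed.
(b)–(f): forbidden (parity).
(c)–(d): forbidden (parity).
(c)–(e): forbidden (parity).
(c)–(f): allowed.
(d)–(e): forbidden (parity).
(d)–(f): forbidden (ΔL).
(e)–(f): allowed.
Allowed pairs: 7 of 15.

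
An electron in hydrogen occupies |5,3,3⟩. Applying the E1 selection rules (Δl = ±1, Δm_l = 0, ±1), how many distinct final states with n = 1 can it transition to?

0

E1 requires l_f ∈ {2, 4}, but neither lies in [0, 0], so no final state is reachable.
Total: 0.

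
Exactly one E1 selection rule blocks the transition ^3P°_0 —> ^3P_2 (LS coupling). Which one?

Initial level: S=1, L=1, J=0, parity odd. Final level: S=1, L=1, J=2, parity even.
Parity must change: odd → even — satisfied.
ΔS = 0: S: 1 → 1 — satisfied.
ΔJ = 0, ±1 (not J=0↔0): J: 0 → 2, ΔJ = +2 — violated.
ΔL = 0, ±1 (not L=0↔0): L: 1 → 1, ΔL = +0 — satisfied.

the ΔJ = 0, ±1 rule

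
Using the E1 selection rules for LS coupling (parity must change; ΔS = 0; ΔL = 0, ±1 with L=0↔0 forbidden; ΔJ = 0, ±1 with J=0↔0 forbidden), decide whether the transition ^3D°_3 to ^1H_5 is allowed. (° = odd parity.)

forbidden

Reading off the term symbols: S 1→0, L 2→5, J 3→5, parity odd→even.
Parity must change: odd → even — ✓.
ΔS = 0: S: 1 → 0 — ✗.
ΔL = 0, ±1 (not L=0↔0): L: 2 → 5, ΔL = +3 — ✗.
ΔJ = 0, ±1 (not J=0↔0): J: 3 → 5, ΔJ = +2 — ✗.
Rule(s) violated: ΔS, ΔL, ΔJ.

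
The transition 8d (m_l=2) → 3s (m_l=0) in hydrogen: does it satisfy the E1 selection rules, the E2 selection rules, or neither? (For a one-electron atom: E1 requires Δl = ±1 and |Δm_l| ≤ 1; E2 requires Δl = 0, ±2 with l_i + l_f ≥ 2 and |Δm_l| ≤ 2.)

E2

Δl = 0 − 2 = -2; l_i + l_f = 2.
Δm_l = -2.
E1 (Δl = ±1, |Δm_l| ≤ 1): not satisfied.
E2 (Δl = 0,±2, l_i+l_f ≥ 2, |Δm_l| ≤ 2): satisfied.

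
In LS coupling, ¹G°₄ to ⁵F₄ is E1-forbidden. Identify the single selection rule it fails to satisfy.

Initial level: S=0, L=4, J=4, parity odd. Final level: S=2, L=3, J=4, parity even.
ΔL = 0, ±1 (not L=0↔0): L: 4 → 3, ΔL = -1 — ✓.
Parity must change: odd → even — ✓.
ΔJ = 0, ±1 (not J=0↔0): J: 4 → 4, ΔJ = +0 — ✓.
ΔS = 0: S: 0 → 2 — ✗.

the ΔS = 0 rule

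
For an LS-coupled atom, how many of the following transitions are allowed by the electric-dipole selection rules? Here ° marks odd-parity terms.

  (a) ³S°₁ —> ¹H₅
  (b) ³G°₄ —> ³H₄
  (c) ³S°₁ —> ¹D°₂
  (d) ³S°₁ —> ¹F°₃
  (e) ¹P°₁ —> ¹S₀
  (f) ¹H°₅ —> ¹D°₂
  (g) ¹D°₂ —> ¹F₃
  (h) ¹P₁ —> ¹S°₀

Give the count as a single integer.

4

(a) forbidden (ΔS, ΔL, ΔJ fail)
(b) allowed
(c) forbidden (parity, ΔS, ΔL fail)
(d) forbidden (parity, ΔS, ΔL, ΔJ fail)
(e) allowed
(f) forbidden (parity, ΔL, ΔJ fail)
(g) allowed
(h) allowed
Total allowed: 4 of 8.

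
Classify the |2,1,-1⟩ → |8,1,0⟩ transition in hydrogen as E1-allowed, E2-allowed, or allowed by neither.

E2

Δl = 1 − 1 = +0; l_i + l_f = 2.
Δm_l = +1.
E1 (Δl = ±1, |Δm_l| ≤ 1): not satisfied.
E2 (Δl = 0,±2, l_i+l_f ≥ 2, |Δm_l| ≤ 2): satisfied.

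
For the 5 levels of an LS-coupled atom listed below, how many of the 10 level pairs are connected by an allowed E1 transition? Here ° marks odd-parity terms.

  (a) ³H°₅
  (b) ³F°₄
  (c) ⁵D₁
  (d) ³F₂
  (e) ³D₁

0

(a)–(b): forbidden (parity, ΔL).
(a)–(c): forbidden (ΔS, ΔL, ΔJ).
(a)–(d): forbidden (ΔL, ΔJ).
(a)–(e): forbidden (ΔL, ΔJ).
(b)–(c): forbidden (ΔS, ΔJ).
(b)–(d): forbidden (ΔJ).
(b)–(e): forbidden (ΔJ).
(c)–(d): forbidden (parity, ΔS).
(c)–(e): forbidden (parity, ΔS).
(d)–(e): forbidden (parity).
Allowed pairs: 0 of 10.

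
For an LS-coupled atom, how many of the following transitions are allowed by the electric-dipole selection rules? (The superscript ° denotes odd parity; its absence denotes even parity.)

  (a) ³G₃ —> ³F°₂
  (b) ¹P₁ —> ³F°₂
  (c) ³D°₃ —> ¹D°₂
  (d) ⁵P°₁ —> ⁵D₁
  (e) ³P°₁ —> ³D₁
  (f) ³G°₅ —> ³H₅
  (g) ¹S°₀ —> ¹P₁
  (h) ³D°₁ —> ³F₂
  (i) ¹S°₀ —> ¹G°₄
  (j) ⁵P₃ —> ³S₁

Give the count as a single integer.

6

(a) allowed
(b) forbidden (ΔS, ΔL fail)
(c) forbidden (parity, ΔS fail)
(d) allowed
(e) allowed
(f) allowed
(g) allowed
(h) allowed
(i) forbidden (parity, ΔL, ΔJ fail)
(j) forbidden (parity, ΔS, ΔJ fail)
Total allowed: 6 of 10.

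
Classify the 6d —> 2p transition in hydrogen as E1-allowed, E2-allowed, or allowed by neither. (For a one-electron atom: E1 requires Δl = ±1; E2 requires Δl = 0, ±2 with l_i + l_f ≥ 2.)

Δl = 1 − 2 = -1; l_i + l_f = 3.
E1 (Δl = ±1): satisfied.
E2 (Δl = 0,±2, l_i+l_f ≥ 2): not satisfied.

E1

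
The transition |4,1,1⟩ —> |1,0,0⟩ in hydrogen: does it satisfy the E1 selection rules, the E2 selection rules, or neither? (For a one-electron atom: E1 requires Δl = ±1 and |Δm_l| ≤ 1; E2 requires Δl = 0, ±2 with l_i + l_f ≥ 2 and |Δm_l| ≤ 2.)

E1

Δl = 0 − 1 = -1; l_i + l_f = 1.
Δm_l = -1.
E1 (Δl = ±1, |Δm_l| ≤ 1): satisfied.
E2 (Δl = 0,±2, l_i+l_f ≥ 2, |Δm_l| ≤ 2): not satisfied.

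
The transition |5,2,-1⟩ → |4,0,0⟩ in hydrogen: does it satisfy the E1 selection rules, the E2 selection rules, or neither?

E2

Δl = 0 − 2 = -2; l_i + l_f = 2.
Δm_l = +1.
E1 (Δl = ±1, |Δm_l| ≤ 1): not satisfied.
E2 (Δl = 0,±2, l_i+l_f ≥ 2, |Δm_l| ≤ 2): satisfied.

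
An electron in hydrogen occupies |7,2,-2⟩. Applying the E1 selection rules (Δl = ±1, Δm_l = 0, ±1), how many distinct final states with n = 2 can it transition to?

1

E1 requires Δl = ±1, so l_f ∈ {1, 3}; with 0 ≤ l_f ≤ n_f−1 = 1, the allowed l_f values are {1}.
For l_f = 1: m_f ∈ {m_i−1, m_i, m_i+1} ∩ [−1, 1] = {-1} → 1 state.
Total: 1.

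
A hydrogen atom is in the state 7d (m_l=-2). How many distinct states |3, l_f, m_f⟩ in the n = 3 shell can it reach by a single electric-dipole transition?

E1 requires Δl = ±1, so l_f ∈ {1, 3}; with 0 ≤ l_f ≤ n_f−1 = 2, the allowed l_f values are {1}.
For l_f = 1: m_f ∈ {m_i−1, m_i, m_i+1} ∩ [−1, 1] = {-1} → 1 state.
Total: 1.

1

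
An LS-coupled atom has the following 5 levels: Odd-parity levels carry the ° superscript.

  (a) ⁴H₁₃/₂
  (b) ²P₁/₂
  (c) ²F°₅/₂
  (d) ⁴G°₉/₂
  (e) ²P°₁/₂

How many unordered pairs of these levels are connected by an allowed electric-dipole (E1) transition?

(a)–(b): forbidden (parity, ΔS, ΔL, ΔJ).
(a)–(c): forbidden (ΔS, ΔL, ΔJ).
(a)–(d): forbidden (ΔJ).
(a)–(e): forbidden (ΔS, ΔL, ΔJ).
(b)–(c): forbidden (ΔL, ΔJ).
(b)–(d): forbidden (ΔS, ΔL, ΔJ).
(b)–(e): allowed.
(c)–(d): forbidden (parity, ΔS, ΔJ).
(c)–(e): forbidden (parity, ΔL, ΔJ).
(d)–(e): forbidden (parity, ΔS, ΔL, ΔJ).
Allowed pairs: 1 of 10.

1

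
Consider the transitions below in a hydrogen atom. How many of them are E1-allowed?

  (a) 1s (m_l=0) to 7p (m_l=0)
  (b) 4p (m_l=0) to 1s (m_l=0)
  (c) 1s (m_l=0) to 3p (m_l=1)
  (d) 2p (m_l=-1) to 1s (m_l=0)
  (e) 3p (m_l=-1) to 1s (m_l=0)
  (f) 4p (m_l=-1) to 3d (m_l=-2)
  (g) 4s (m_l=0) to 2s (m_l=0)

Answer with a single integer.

6

(a) allowed
(b) allowed
(c) allowed
(d) allowed
(e) allowed
(f) allowed
(g) forbidden — Δl = +0 (E1 requires Δl = ±1)
Total allowed: 6 of 7.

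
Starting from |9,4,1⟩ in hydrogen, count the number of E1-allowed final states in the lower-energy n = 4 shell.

E1 requires Δl = ±1, so l_f ∈ {3, 5}; with 0 ≤ l_f ≤ n_f−1 = 3, the allowed l_f values are {3}.
For l_f = 3: m_f ∈ {m_i−1, m_i, m_i+1} ∩ [−3, 3] = {0, 1, 2} → 3 states.
Total: 3.

3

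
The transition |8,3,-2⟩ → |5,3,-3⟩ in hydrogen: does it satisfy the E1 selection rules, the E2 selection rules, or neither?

Δl = 3 − 3 = +0; l_i + l_f = 6.
Δm_l = -1.
E1 (Δl = ±1, |Δm_l| ≤ 1): not satisfied.
E2 (Δl = 0,±2, l_i+l_f ≥ 2, |Δm_l| ≤ 2): satisfied.

E2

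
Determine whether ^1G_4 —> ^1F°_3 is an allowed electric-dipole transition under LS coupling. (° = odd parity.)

ΔL = 0, ±1 (not L=0↔0): L: 4 → 3, ΔL = -1 — satisfied.
ΔS = 0: S: 0 → 0 — satisfied.
ΔJ = 0, ±1 (not J=0↔0): J: 4 → 3, ΔJ = -1 — satisfied.
Parity must change: even → odd — satisfied.
All four E1 rules are satisfied.

allowed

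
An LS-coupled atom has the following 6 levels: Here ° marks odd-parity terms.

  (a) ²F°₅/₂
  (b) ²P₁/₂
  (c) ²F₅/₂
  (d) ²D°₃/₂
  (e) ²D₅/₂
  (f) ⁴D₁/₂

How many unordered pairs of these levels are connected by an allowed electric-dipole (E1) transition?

5

(a)–(b): forbidden (ΔL, ΔJ).
(a)–(c): allowed.
(a)–(d): forbidden (parity).
(a)–(e): allowed.
(a)–(f): forbidden (ΔS, ΔJ).
(b)–(c): forbidden (parity, ΔL, ΔJ).
(b)–(d): allowed.
(b)–(e): forbidden (parity, ΔJ).
(b)–(f): forbidden (parity, ΔS).
(c)–(d): allowed.
(c)–(e): forbidden (parity).
(c)–(f): forbidden (parity, ΔS, ΔJ).
(d)–(e): allowed.
(d)–(f): forbidden (ΔS).
(e)–(f): forbidden (parity, ΔS, ΔJ).
Allowed pairs: 5 of 15.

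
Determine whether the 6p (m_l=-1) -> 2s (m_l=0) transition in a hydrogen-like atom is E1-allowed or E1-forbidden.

Initial l = 1, final l = 0, so Δl = -1. E1 requires Δl = ±1: ok.
Δm_l = 0 − (-1) = +1. E1 requires Δm_l = 0, ±1: ok.
All E1 selection rules are satisfied.

allowed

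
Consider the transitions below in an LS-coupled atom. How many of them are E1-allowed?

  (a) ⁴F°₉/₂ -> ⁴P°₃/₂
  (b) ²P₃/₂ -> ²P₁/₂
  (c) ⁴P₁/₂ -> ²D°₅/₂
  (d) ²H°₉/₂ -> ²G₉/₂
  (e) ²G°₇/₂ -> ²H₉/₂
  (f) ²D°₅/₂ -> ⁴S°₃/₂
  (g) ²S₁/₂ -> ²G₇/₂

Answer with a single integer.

2

(a) forbidden (parity, ΔL, ΔJ fail)
(b) forbidden (parity fails)
(c) forbidden (ΔS, ΔJ fail)
(d) allowed
(e) allowed
(f) forbidden (parity, ΔS, ΔL fail)
(g) forbidden (parity, ΔL, ΔJ fail)
Total allowed: 2 of 7.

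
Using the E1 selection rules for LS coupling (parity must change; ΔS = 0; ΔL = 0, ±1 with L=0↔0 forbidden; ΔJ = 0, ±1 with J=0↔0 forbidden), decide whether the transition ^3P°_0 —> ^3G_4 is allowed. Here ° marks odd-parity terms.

forbidden

Reading off the term symbols: S 1→1, L 1→4, J 0→4, parity odd→even.
Parity must change: odd → even — ok.
ΔS = 0: S: 1 → 1 — ok.
ΔL = 0, ±1 (not L=0↔0): L: 1 → 4, ΔL = +3 — fails.
ΔJ = 0, ±1 (not J=0↔0): J: 0 → 4, ΔJ = +4 — fails.
Rule(s) violated: ΔL, ΔJ.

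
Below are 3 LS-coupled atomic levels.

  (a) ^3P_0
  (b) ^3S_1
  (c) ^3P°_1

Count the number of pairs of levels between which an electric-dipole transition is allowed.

(a)–(b): forbidden (parity).
(a)–(c): allowed.
(b)–(c): allowed.
Allowed pairs: 2 of 3.

2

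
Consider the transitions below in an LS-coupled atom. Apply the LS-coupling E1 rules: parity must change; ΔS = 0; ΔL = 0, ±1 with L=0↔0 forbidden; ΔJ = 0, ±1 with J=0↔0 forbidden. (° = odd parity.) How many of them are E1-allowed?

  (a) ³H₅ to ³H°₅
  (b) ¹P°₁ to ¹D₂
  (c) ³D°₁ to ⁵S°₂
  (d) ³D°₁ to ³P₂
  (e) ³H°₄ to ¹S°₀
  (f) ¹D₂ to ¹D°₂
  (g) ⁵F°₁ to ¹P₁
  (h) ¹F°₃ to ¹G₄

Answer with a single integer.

5

(a) allowed
(b) allowed
(c) forbidden (parity, ΔS, ΔL fail)
(d) allowed
(e) forbidden (parity, ΔS, ΔL, ΔJ fail)
(f) allowed
(g) forbidden (ΔS, ΔL fail)
(h) allowed
Total allowed: 5 of 8.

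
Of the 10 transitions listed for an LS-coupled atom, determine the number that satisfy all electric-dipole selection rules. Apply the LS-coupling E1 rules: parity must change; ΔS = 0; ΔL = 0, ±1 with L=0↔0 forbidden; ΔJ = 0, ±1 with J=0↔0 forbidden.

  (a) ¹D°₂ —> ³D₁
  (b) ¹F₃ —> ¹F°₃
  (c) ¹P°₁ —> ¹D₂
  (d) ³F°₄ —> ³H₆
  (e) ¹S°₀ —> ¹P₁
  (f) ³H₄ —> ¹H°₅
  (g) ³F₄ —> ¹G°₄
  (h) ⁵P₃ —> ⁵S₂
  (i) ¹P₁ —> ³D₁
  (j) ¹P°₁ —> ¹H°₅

3

(a) forbidden (ΔS fails)
(b) allowed
(c) allowed
(d) forbidden (ΔL, ΔJ fail)
(e) allowed
(f) forbidden (ΔS fails)
(g) forbidden (ΔS fails)
(h) forbidden (parity fails)
(i) forbidden (parity, ΔS fail)
(j) forbidden (parity, ΔL, ΔJ fail)
Total allowed: 3 of 10.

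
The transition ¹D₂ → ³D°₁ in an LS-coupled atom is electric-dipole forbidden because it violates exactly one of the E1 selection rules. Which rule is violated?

ΔJ = 0, ±1 (not J=0↔0): J: 2 → 1, ΔJ = -1 — satisfied.
Parity must change: even → odd — satisfied.
ΔL = 0, ±1 (not L=0↔0): L: 2 → 2, ΔL = +0 — satisfied.
ΔS = 0: S: 0 → 1 — violated.

the ΔS = 0 rule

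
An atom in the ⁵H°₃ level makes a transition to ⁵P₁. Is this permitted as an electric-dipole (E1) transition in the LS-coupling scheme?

Parity must change: odd → even — passes.
ΔL = 0, ±1 (not L=0↔0): L: 5 → 1, ΔL = -4 — fails.
ΔJ = 0, ±1 (not J=0↔0): J: 3 → 1, ΔJ = -2 — fails.
ΔS = 0: S: 2 → 2 — passes.
Rule(s) violated: ΔL, ΔJ.

forbidden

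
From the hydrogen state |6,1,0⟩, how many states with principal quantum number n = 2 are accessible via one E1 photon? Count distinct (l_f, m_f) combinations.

E1 requires Δl = ±1, so l_f ∈ {0, 2}; with 0 ≤ l_f ≤ n_f−1 = 1, the allowed l_f values are {0}.
For l_f = 0: m_f ∈ {m_i−1, m_i, m_i+1} ∩ [−0, 0] = {0} → 1 state.
Total: 1.

1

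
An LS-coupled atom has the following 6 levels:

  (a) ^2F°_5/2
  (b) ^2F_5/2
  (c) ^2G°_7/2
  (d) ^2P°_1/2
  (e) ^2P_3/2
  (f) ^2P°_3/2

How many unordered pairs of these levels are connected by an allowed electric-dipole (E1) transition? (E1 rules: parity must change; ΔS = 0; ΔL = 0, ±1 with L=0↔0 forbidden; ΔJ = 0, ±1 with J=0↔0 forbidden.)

(a)–(b): allowed.
(a)–(c): forbidden (parity).
(a)–(d): forbidden (parity, ΔL, ΔJ).
(a)–(e): forbidden (ΔL).
(a)–(f): forbidden (parity, ΔL).
(b)–(c): allowed.
(b)–(d): forbidden (ΔL, ΔJ).
(b)–(e): forbidden (parity, ΔL).
(b)–(f): forbidden (ΔL).
(c)–(d): forbidden (parity, ΔL, ΔJ).
(c)–(e): forbidden (ΔL, ΔJ).
(c)–(f): forbidden (parity, ΔL, ΔJ).
(d)–(e): allowed.
(d)–(f): forbidden (parity).
(e)–(f): allowed.
Allowed pairs: 4 of 15.

4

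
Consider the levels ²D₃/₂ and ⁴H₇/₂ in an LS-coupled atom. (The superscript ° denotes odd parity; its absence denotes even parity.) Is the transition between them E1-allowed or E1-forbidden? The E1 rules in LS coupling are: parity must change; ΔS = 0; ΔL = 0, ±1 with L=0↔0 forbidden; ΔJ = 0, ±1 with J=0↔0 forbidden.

ΔS = 0: S: 1/2 → 3/2 — fails.
ΔL = 0, ±1 (not L=0↔0): L: 2 → 5, ΔL = +3 — fails.
Parity must change: even → even — fails.
ΔJ = 0, ±1 (not J=0↔0): J: 3/2 → 7/2, ΔJ = +2 — fails.
Rule(s) violated: parity, ΔS, ΔL, ΔJ.

forbidden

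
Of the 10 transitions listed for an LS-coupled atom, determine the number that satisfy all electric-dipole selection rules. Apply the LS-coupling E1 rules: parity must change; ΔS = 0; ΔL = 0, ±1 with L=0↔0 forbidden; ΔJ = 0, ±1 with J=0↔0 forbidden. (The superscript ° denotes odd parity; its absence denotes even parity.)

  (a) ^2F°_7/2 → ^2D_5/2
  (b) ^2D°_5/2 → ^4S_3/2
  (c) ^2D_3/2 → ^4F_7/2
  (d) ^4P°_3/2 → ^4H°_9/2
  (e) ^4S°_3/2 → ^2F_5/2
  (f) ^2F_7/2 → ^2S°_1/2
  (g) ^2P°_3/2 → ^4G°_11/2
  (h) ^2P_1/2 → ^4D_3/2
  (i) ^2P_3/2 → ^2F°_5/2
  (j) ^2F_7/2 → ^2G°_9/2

2

(a) allowed
(b) forbidden (ΔS, ΔL fail)
(c) forbidden (parity, ΔS, ΔJ fail)
(d) forbidden (parity, ΔL, ΔJ fail)
(e) forbidden (ΔS, ΔL fail)
(f) forbidden (ΔL, ΔJ fail)
(g) forbidden (parity, ΔS, ΔL, ΔJ fail)
(h) forbidden (parity, ΔS fail)
(i) forbidden (ΔL fails)
(j) allowed
Total allowed: 2 of 10.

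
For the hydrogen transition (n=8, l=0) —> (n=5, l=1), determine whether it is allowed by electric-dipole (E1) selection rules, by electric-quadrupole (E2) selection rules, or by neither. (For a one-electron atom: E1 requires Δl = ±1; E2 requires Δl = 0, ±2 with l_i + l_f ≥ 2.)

E1

Δl = 1 − 0 = +1; l_i + l_f = 1.
E1 (Δl = ±1): satisfied.
E2 (Δl = 0,±2, l_i+l_f ≥ 2): not satisfied.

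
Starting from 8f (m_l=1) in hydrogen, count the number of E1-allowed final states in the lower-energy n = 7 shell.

6

E1 requires Δl = ±1, so l_f ∈ {2, 4}; with 0 ≤ l_f ≤ n_f−1 = 6, the allowed l_f values are {2, 4}.
For l_f = 2: m_f ∈ {m_i−1, m_i, m_i+1} ∩ [−2, 2] = {0, 1, 2} → 3 states.
For l_f = 4: m_f ∈ {m_i−1, m_i, m_i+1} ∩ [−4, 4] = {0, 1, 2} → 3 states.
Total: 6.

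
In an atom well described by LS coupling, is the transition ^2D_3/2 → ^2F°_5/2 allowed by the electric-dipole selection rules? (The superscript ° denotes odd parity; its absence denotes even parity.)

Initial level: S=1/2, L=2, J=3/2, parity even. Final level: S=1/2, L=3, J=5/2, parity odd.
ΔS = 0: S: 1/2 → 1/2 — passes.
ΔL = 0, ±1 (not L=0↔0): L: 2 → 3, ΔL = +1 — passes.
ΔJ = 0, ±1 (not J=0↔0): J: 3/2 → 5/2, ΔJ = +1 — passes.
Parity must change: even → odd — passes.
All four E1 rules are satisfied.

allowed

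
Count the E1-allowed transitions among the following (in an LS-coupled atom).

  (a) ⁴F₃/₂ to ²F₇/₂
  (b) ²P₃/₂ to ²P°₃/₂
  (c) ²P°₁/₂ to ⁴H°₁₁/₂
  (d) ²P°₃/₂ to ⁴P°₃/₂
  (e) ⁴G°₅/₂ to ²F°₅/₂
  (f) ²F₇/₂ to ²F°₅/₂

(a) forbidden (parity, ΔS, ΔJ fail)
(b) allowed
(c) forbidden (parity, ΔS, ΔL, ΔJ fail)
(d) forbidden (parity, ΔS fail)
(e) forbidden (parity, ΔS fail)
(f) allowed
Total allowed: 2 of 6.

2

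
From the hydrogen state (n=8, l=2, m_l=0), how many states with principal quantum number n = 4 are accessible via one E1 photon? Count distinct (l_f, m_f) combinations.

6

E1 requires Δl = ±1, so l_f ∈ {1, 3}; with 0 ≤ l_f ≤ n_f−1 = 3, the allowed l_f values are {1, 3}.
For l_f = 1: m_f ∈ {m_i−1, m_i, m_i+1} ∩ [−1, 1] = {-1, 0, 1} → 3 states.
For l_f = 3: m_f ∈ {m_i−1, m_i, m_i+1} ∩ [−3, 3] = {-1, 0, 1} → 3 states.
Total: 6.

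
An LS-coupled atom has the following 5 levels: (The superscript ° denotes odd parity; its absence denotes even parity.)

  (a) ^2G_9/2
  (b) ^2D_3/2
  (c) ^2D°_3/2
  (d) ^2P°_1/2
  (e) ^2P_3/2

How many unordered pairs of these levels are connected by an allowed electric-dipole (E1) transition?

4

(a)–(b): forbidden (parity, ΔL, ΔJ).
(a)–(c): forbidden (ΔL, ΔJ).
(a)–(d): forbidden (ΔL, ΔJ).
(a)–(e): forbidden (parity, ΔL, ΔJ).
(b)–(c): allowed.
(b)–(d): allowed.
(b)–(e): forbidden (parity).
(c)–(d): forbidden (parity).
(c)–(e): allowed.
(d)–(e): allowed.
Allowed pairs: 4 of 10.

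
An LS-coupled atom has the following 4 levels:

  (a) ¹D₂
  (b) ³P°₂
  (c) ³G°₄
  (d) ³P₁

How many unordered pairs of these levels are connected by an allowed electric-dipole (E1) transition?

1

(a)–(b): forbidden (ΔS).
(a)–(c): forbidden (ΔS, ΔL, ΔJ).
(a)–(d): forbidden (parity, ΔS).
(b)–(c): forbidden (parity, ΔL, ΔJ).
(b)–(d): allowed.
(c)–(d): forbidden (ΔL, ΔJ).
Allowed pairs: 1 of 6.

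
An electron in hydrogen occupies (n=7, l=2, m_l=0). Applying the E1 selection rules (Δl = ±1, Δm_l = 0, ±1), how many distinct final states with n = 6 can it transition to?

6

E1 requires Δl = ±1, so l_f ∈ {1, 3}; with 0 ≤ l_f ≤ n_f−1 = 5, the allowed l_f values are {1, 3}.
For l_f = 1: m_f ∈ {m_i−1, m_i, m_i+1} ∩ [−1, 1] = {-1, 0, 1} → 3 states.
For l_f = 3: m_f ∈ {m_i−1, m_i, m_i+1} ∩ [−3, 3] = {-1, 0, 1} → 3 states.
Total: 6.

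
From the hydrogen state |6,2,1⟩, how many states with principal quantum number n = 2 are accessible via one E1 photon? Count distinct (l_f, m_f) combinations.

E1 requires Δl = ±1, so l_f ∈ {1, 3}; with 0 ≤ l_f ≤ n_f−1 = 1, the allowed l_f values are {1}.
For l_f = 1: m_f ∈ {m_i−1, m_i, m_i+1} ∩ [−1, 1] = {0, 1} → 2 states.
Total: 2.

2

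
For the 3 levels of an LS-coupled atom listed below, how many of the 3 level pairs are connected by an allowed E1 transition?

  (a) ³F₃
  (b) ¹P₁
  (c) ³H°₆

0

(a)–(b): forbidden (parity, ΔS, ΔL, ΔJ).
(a)–(c): forbidden (ΔL, ΔJ).
(b)–(c): forbidden (ΔS, ΔL, ΔJ).
Allowed pairs: 0 of 3.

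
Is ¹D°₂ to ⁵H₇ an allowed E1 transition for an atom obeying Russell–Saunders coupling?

Reading off the term symbols: S 0→2, L 2→5, J 2→7, parity odd→even.
ΔL = 0, ±1 (not L=0↔0): L: 2 → 5, ΔL = +3 — ✗.
ΔJ = 0, ±1 (not J=0↔0): J: 2 → 7, ΔJ = +5 — ✗.
ΔS = 0: S: 0 → 2 — ✗.
Parity must change: odd → even — ✓.
Rule(s) violated: ΔS, ΔL, ΔJ.

forbidden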